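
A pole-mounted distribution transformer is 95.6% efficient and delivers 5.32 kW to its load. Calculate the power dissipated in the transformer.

P_in = P_out/η = 5320/0.956 = 5564.85 W.
P_loss = P_in − P_out = 5564.85 − 5320 = 245 W.

P_loss ≈ 245 W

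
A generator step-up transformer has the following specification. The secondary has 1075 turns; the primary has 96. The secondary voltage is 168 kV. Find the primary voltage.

V_p ≈ 15000 V

V_p/V_s = N_p/N_s, so V_p = 168000 × 96/1075 = 15000 V.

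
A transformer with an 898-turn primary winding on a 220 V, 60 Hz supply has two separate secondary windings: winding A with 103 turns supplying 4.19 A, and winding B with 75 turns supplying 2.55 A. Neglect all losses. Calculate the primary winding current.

I_p ≈ 0.694 A

V_A = 220 × 103/898 = 25.234 V; V_B = 220 × 75/898 = 18.374 V.
P_out = V_A I_A + V_B I_B = 25.234×4.19 + 18.374×2.55 = 105.73 + 46.854 = 152.58 W.
Ideal ⇒ P_in = P_out, so I_p = P_out/V_p = 152.58/220 = 0.694 A.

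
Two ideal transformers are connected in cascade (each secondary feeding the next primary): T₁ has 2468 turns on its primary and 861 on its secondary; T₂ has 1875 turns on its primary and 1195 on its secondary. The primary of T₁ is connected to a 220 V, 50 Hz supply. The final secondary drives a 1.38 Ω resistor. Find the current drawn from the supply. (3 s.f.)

I_supply ≈ 7.88 A

Secondary of T₁: V = 220.00 × 861/2468 = 76.750 V.
Secondary of T₂: V = 76.750 × 1195/1875 = 48.916 V.
I_load = 48.916/1.38 = 35.446 A, so P_out = 48.916 × 35.446 = 1733.9 W.
All ideal ⇒ P_in = P_out, so I_supply = 1733.9/220 = 7.88 A.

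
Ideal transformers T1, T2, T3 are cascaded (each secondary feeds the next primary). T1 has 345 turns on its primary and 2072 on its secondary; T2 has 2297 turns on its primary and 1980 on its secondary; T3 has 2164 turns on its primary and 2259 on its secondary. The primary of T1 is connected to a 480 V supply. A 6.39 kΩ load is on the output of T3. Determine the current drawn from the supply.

Secondary of T1: V = 480.00 × 2072/345 = 2882.8 V.
Secondary of T2: V = 2882.8 × 1980/2297 = 2484.9 V.
Secondary of T3: V = 2484.9 × 2259/2164 = 2594.0 V.
I_load = 2594.0/6390 = 0.40595 A, so P_out = 2594.0 × 0.40595 = 1053.1 W.
All ideal ⇒ P_in = P_out, so I_supply = 1053.1/480 = 2.19 A.

I_supply ≈ 2.19 A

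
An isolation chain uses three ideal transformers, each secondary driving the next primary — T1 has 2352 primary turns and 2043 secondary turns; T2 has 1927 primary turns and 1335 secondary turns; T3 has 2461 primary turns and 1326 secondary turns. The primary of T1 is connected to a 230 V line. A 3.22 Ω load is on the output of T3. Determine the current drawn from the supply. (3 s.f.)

After T1: V = 230.00 × 2043/2352 = 199.78 V.
After T2: V = 199.78 × 1335/1927 = 138.41 V.
After T3: V = 138.41 × 1326/2461 = 74.574 V.
I_load = 74.574/3.22 = 23.160 A, so P_out = 74.574 × 23.160 = 1727.1 W.
All ideal ⇒ P_in = P_out, so I_supply = 1727.1/230 = 7.51 A.

I_supply ≈ 7.51 A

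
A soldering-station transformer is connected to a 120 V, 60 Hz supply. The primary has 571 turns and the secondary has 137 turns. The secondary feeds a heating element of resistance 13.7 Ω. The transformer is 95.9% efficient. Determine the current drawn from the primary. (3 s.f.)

I_p ≈ 0.526 A

V_s = 120 × 137/571 = 28.792 V.
I_s = V_s/R = 28.792/13.7 = 2.1016 A.
P_out = V_s I_s = 28.792 × 2.1016 = 60.508 W.
P_in = P_out/η = 60.508/0.959 = 63.095 W.
I_p = P_in/V_p = 63.095/120 = 0.526 A.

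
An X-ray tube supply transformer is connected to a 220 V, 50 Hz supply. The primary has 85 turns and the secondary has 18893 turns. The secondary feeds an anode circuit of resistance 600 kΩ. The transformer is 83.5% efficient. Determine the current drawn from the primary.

V_s = 220 × 18893/85 = 48900 V.
I_s = V_s/R = 48900/600000 = 0.081499 A.
P_out = V_s I_s = 48900 × 0.081499 = 3985.3 W.
P_in = P_out/η = 3985.3/0.835 = 4772.8 W.
I_p = P_in/V_p = 4772.8/220 = 21.7 A.

I_p ≈ 21.7 A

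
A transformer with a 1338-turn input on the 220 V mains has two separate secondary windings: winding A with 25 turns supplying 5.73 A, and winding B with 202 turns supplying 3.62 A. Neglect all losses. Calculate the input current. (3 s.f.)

I_in ≈ 0.654 A

V_A = 220 × 25/1338 = 4.1106 V; V_B = 220 × 202/1338 = 33.214 V.
P_out = V_A I_A + V_B I_B = 4.1106×5.73 + 33.214×3.62 = 23.554 + 120.23 = 143.79 W.
Ideal ⇒ P_in = P_out, so I_in = P_out/V_in = 143.79/220 = 0.654 A.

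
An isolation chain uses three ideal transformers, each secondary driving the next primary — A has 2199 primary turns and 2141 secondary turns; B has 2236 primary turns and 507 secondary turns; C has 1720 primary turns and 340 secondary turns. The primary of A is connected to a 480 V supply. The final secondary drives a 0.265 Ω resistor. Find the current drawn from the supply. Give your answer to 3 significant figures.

Secondary of A: V = 480.00 × 2141/2199 = 467.34 V.
Secondary of B: V = 467.34 × 507/2236 = 105.97 V.
Secondary of C: V = 105.97 × 340/1720 = 20.947 V.
I_load = 20.947/0.265 = 79.045 A, so P_out = 20.947 × 79.045 = 1655.7 W.
All ideal ⇒ P_in = P_out, so I_supply = 1655.7/480 = 3.45 A.

I_supply ≈ 3.45 A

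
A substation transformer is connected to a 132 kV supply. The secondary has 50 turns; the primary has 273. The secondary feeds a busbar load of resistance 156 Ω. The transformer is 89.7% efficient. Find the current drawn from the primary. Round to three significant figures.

I_p ≈ 31.6 A

V_s = 132000 × 50/273 = 24176 V.
I_s = V_s/R = 24176/156 = 154.97 A.
P_out = V_s I_s = 24176 × 154.97 = 3.7466×10^6 W.
P_in = P_out/η = 3.7466×10^6/0.897 = 4.1768×10^6 W.
I_p = P_in/V_p = 4.1768×10^6/132000 = 31.6 A.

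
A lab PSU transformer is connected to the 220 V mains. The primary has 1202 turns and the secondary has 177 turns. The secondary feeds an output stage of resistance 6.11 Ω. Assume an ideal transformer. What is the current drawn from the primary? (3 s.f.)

V_s = V_p × N_s/N_p = 220 × 177/1202 = 32.396 V.
I_s = V_s/R = 32.396/6.11 = 5.3021 A.
For an ideal transformer I_p N_p = I_s N_s, so I_p = 5.3021 × 177/1202 = 0.781 A.

I_p ≈ 0.781 A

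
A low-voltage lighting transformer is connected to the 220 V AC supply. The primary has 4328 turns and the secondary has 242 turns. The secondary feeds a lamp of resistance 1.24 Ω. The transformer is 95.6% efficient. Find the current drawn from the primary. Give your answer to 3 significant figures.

V_s = 220 × 242/4328 = 12.301 V.
I_s = V_s/R = 12.301/1.24 = 9.9204 A.
P_out = V_s I_s = 12.301 × 9.9204 = 122.03 W.
P_in = P_out/η = 122.03/0.956 = 127.65 W.
I_p = P_in/V_p = 127.65/220 = 0.580 A.

I_p ≈ 0.580 A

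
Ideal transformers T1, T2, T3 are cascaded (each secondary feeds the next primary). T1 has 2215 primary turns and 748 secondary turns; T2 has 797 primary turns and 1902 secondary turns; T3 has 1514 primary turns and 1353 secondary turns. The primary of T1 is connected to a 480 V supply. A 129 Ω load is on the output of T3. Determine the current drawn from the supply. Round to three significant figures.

After T1: V = 480.00 × 748/2215 = 162.09 V.
After T2: V = 162.09 × 1902/797 = 386.83 V.
After T3: V = 386.83 × 1353/1514 = 345.70 V.
I_load = 345.70/129 = 2.6798 A, so P_out = 345.70 × 2.6798 = 926.40 W.
All ideal ⇒ P_in = P_out, so I_supply = 926.40/480 = 1.93 A.

I_supply ≈ 1.93 A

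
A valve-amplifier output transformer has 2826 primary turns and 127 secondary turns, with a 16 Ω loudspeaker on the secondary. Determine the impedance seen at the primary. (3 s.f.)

Z_p = (N_p/N_s)² × Z_s = (2826/127)² × 16 = 7920 Ω.

Z_p ≈ 7920 Ω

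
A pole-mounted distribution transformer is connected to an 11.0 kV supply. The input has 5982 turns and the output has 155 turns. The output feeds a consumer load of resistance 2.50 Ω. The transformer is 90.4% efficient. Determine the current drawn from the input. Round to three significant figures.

V_out = 11000 × 155/5982 = 285.02 V.
I_out = V_out/R = 285.02/2.50 = 114.01 A.
P_out = V_out I_out = 285.02 × 114.01 = 32495 W.
P_in = P_out/η = 32495/0.904 = 35946 W.
I_in = P_in/V_in = 35946/11000 = 3.27 A.

I_in ≈ 3.27 A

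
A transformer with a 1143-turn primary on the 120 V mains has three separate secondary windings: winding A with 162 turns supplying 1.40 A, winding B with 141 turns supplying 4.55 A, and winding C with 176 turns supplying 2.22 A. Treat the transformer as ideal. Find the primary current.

I_p ≈ 1.10 A

V_A = 120 × 162/1143 = 17.008 V; V_B = 120 × 141/1143 = 14.803 V; V_C = 120 × 176/1143 = 18.478 V.
P_out = V_A I_A + V_B I_B + V_C I_C = 17.008×1.40 + 14.803×4.55 + 18.478×2.22 = 23.811 + 67.354 + 41.020 = 132.19 W.
Ideal ⇒ P_in = P_out, so I_p = P_out/V_p = 132.19/120 = 1.10 A.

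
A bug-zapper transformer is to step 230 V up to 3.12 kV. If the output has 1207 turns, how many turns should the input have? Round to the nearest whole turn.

N_in/N_out = V_in/V_out, so N_in = 1207 × 230/3120 = 89.0 ≈ 89 turns.

N_in = 89 turns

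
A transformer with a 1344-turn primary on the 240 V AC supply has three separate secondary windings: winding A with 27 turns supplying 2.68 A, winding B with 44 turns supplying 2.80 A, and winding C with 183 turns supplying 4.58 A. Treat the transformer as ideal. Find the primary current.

V_A = 240 × 27/1344 = 4.8214 V; V_B = 240 × 44/1344 = 7.8571 V; V_C = 240 × 183/1344 = 32.679 V.
P_out = V_A I_A + V_B I_B + V_C I_C = 4.8214×2.68 + 7.8571×2.80 + 32.679×4.58 = 12.921 + 22.000 + 149.67 = 184.59 W.
Ideal ⇒ P_in = P_out, so I_p = P_out/V_p = 184.59/240 = 0.769 A.

I_p ≈ 0.769 A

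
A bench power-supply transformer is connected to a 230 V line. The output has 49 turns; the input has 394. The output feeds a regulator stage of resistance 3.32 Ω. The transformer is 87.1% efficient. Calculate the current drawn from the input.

I_in ≈ 1.23 A

V_out = 230 × 49/394 = 28.604 V.
I_out = V_out/R = 28.604/3.32 = 8.6157 A.
P_out = V_out I_out = 28.604 × 8.6157 = 246.44 W.
P_in = P_out/η = 246.44/0.871 = 282.94 W.
I_in = P_in/V_in = 282.94/230 = 1.23 A.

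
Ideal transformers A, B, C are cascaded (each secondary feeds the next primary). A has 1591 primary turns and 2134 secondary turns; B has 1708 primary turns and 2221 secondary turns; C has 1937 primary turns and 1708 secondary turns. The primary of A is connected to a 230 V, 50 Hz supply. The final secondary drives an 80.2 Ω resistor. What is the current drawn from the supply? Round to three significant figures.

After A: V = 230.00 × 2134/1591 = 308.50 V.
After B: V = 308.50 × 2221/1708 = 401.16 V.
After C: V = 401.16 × 1708/1937 = 353.73 V.
I_load = 353.73/80.2 = 4.4106 A, so P_out = 353.73 × 4.4106 = 1560.2 W.
All ideal ⇒ P_in = P_out, so I_supply = 1560.2/230 = 6.78 A.

I_supply ≈ 6.78 A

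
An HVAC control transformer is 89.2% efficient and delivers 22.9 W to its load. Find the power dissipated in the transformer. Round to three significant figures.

P_in = P_out/η = 22.9/0.892 = 25.6726 W.
P_loss = P_in − P_out = 25.6726 − 22.9 = 2.77 W.

P_loss ≈ 2.77 W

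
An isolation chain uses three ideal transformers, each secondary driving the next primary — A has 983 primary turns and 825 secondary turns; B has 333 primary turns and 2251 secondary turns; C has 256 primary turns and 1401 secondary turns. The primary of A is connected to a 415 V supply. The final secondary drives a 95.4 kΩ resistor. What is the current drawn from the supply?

I_supply ≈ 4.19 A

After A: V = 415.00 × 825/983 = 348.30 V.
After B: V = 348.30 × 2251/333 = 2354.4 V.
After C: V = 2354.4 × 1401/256 = 12885 V.
I_load = 12885/95400 = 0.13506 A, so P_out = 12885 × 0.13506 = 1740.2 W.
All ideal ⇒ P_in = P_out, so I_supply = 1740.2/415 = 4.19 A.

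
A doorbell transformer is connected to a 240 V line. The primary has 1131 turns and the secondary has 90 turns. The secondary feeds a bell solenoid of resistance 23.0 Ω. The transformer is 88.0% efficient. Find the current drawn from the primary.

I_p ≈ 0.0751 A

V_s = 240 × 90/1131 = 19.098 V.
I_s = V_s/R = 19.098/23.0 = 0.83035 A.
P_out = V_s I_s = 19.098 × 0.83035 = 15.858 W.
P_in = P_out/η = 15.858/0.880 = 18.021 W.
I_p = P_in/V_p = 18.021/240 = 0.0751 A.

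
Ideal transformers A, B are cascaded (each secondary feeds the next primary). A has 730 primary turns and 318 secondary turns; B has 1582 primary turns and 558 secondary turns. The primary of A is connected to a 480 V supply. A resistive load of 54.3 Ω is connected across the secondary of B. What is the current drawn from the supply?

Secondary of A: V = 480.00 × 318/730 = 209.10 V.
Secondary of B: V = 209.10 × 558/1582 = 73.752 V.
I_load = 73.752/54.3 = 1.3582 A, so P_out = 73.752 × 1.3582 = 100.17 W.
All ideal ⇒ P_in = P_out, so I_supply = 100.17/480 = 0.209 A.

I_supply ≈ 0.209 A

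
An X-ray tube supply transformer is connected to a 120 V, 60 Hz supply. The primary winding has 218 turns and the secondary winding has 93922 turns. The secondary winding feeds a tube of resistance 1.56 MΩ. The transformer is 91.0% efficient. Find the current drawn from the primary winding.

V_s = 120 × 93922/218 = 51700 V.
I_s = V_s/R = 51700/(1.56×10^6) = 0.033141 A.
P_out = V_s I_s = 51700 × 0.033141 = 1713.4 W.
P_in = P_out/η = 1713.4/0.910 = 1882.9 W.
I_p = P_in/V_p = 1882.9/120 = 15.7 A.

I_p ≈ 15.7 A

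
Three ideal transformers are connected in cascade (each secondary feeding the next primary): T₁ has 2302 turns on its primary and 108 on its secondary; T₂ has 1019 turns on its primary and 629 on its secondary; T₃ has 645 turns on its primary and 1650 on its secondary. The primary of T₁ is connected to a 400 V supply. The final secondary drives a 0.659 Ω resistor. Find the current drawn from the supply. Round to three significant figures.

I_supply ≈ 3.33 A

After T₁: V = 400.00 × 108/2302 = 18.766 V.
After T₂: V = 18.766 × 629/1019 = 11.584 V.
After T₃: V = 11.584 × 1650/645 = 29.633 V.
I_load = 29.633/0.659 = 44.967 A, so P_out = 29.633 × 44.967 = 1332.5 W.
All ideal ⇒ P_in = P_out, so I_supply = 1332.5/400 = 3.33 A.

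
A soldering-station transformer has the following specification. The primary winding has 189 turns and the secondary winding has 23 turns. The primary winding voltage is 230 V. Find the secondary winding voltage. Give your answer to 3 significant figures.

V_s ≈ 28.0 V

V_s/V_p = N_s/N_p, so V_s = 230 × 23/189 = 28.0 V.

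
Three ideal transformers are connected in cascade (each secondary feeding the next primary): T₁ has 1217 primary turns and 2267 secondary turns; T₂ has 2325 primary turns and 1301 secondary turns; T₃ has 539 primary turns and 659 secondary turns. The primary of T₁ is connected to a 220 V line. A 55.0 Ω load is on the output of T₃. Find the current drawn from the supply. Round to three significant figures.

I_supply ≈ 6.50 A

After T₁: V = 220.00 × 2267/1217 = 409.81 V.
After T₂: V = 409.81 × 1301/2325 = 229.32 V.
After T₃: V = 229.32 × 659/539 = 280.37 V.
I_load = 280.37/55.0 = 5.0977 A, so P_out = 280.37 × 5.0977 = 1429.2 W.
All ideal ⇒ P_in = P_out, so I_supply = 1429.2/220 = 6.50 A.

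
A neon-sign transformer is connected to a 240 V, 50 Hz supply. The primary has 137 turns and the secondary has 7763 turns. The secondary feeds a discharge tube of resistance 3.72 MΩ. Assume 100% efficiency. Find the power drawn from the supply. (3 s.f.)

P ≈ 49.7 W

V_s = V_p × N_s/N_p = 240 × 7763/137 = 13599 V.
I_s = V_s/R = 13599/(3.72×10^6) = 0.0036558 A.
I_p = I_s × N_s/N_p = 0.0036558 × 7763/137 = 0.20715 A.
P = V_p I_p = 240 × 0.20715 = 49.7 W.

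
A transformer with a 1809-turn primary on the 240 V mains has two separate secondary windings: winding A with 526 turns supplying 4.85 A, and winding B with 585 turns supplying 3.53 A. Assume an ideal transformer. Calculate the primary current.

V_A = 240 × 526/1809 = 69.784 V; V_B = 240 × 585/1809 = 77.612 V.
P_out = V_A I_A + V_B I_B = 69.784×4.85 + 77.612×3.53 = 338.45 + 273.97 = 612.42 W.
Ideal ⇒ P_in = P_out, so I_p = P_out/V_p = 612.42/240 = 2.55 A.

I_p ≈ 2.55 A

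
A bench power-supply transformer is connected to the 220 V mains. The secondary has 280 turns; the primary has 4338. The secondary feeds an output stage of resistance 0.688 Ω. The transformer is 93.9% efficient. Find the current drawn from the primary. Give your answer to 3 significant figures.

V_s = 220 × 280/4338 = 14.200 V.
I_s = V_s/R = 14.200/0.688 = 20.640 A.
P_out = V_s I_s = 14.200 × 20.640 = 293.09 W.
P_in = P_out/η = 293.09/0.939 = 312.12 W.
I_p = P_in/V_p = 312.12/220 = 1.42 A.

I_p ≈ 1.42 A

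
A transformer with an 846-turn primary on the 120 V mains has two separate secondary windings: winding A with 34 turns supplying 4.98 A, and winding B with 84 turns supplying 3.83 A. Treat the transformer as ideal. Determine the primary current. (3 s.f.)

I_p ≈ 0.580 A

V_A = 120 × 34/846 = 4.8227 V; V_B = 120 × 84/846 = 11.915 V.
P_out = V_A I_A + V_B I_B = 4.8227×4.98 + 11.915×3.83 = 24.017 + 45.634 = 69.651 W.
Ideal ⇒ P_in = P_out, so I_p = P_out/V_p = 69.651/120 = 0.580 A.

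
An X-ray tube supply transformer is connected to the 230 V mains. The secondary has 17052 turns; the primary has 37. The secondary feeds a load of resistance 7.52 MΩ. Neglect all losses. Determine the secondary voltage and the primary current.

V_s ≈ 106000 V, I_p ≈ 6.50 A

V_s = V_p × N_s/N_p = 230 × 17052/37 = 106000 V.
I_s = V_s/R = 106000/(7.52×10^6) = 0.014096 A.
I_p = I_s × N_s/N_p = 0.014096 × 17052/37 = 6.50 A.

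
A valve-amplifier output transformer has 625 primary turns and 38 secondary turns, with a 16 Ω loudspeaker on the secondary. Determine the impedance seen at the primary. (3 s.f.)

Z_p = (N_p/N_s)² × Z_s = (625/38)² × 16 = 4330 Ω.

Z_p ≈ 4330 Ω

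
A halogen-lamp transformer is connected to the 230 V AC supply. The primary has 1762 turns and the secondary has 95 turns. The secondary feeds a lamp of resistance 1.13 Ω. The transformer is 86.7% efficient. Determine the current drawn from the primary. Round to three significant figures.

V_s = 230 × 95/1762 = 12.401 V.
I_s = V_s/R = 12.401/1.13 = 10.974 A.
P_out = V_s I_s = 12.401 × 10.974 = 136.09 W.
P_in = P_out/η = 136.09/0.867 = 156.96 W.
I_p = P_in/V_p = 156.96/230 = 0.682 A.

I_p ≈ 0.682 A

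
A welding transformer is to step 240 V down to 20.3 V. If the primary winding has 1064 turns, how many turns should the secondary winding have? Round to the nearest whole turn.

N_s/N_p = V_s/V_p, so N_s = 1064 × 20.3/240 = 90.0 ≈ 90 turns.

N_s = 90 turns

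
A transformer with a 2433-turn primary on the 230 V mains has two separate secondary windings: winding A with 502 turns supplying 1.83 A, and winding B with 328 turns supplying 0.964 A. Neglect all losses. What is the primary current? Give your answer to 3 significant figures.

I_p ≈ 0.508 A

V_A = 230 × 502/2433 = 47.456 V; V_B = 230 × 328/2433 = 31.007 V.
P_out = V_A I_A + V_B I_B = 47.456×1.83 + 31.007×0.964 = 86.844 + 29.891 = 116.73 W.
Ideal ⇒ P_in = P_out, so I_p = P_out/V_p = 116.73/230 = 0.508 A.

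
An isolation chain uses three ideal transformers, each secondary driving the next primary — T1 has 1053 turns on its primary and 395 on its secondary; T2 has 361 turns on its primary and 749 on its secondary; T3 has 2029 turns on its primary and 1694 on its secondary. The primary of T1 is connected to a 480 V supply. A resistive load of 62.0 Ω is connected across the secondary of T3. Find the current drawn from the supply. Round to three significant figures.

I_supply ≈ 3.27 A

Secondary of T1: V = 480.00 × 395/1053 = 180.06 V.
Secondary of T2: V = 180.06 × 749/361 = 373.58 V.
Secondary of T3: V = 373.58 × 1694/2029 = 311.90 V.
I_load = 311.90/62.0 = 5.0307 A, so P_out = 311.90 × 5.0307 = 1569.1 W.
All ideal ⇒ P_in = P_out, so I_supply = 1569.1/480 = 3.27 A.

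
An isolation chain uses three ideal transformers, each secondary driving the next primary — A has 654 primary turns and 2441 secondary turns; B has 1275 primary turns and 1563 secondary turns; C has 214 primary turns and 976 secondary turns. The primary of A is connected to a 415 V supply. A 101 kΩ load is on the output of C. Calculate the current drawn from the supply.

Secondary of A: V = 415.00 × 2441/654 = 1549.0 V.
Secondary of B: V = 1549.0 × 1563/1275 = 1898.8 V.
Secondary of C: V = 1898.8 × 976/214 = 8660.1 V.
I_load = 8660.1/101000 = 0.085744 A, so P_out = 8660.1 × 0.085744 = 742.55 W.
All ideal ⇒ P_in = P_out, so I_supply = 742.55/415 = 1.79 A.

I_supply ≈ 1.79 A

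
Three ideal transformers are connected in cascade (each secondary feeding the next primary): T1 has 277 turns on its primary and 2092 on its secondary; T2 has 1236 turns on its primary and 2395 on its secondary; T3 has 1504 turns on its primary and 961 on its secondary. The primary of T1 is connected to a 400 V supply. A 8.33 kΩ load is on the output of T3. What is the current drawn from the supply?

Secondary of T1: V = 400.00 × 2092/277 = 3020.9 V.
Secondary of T2: V = 3020.9 × 2395/1236 = 5853.7 V.
Secondary of T3: V = 5853.7 × 961/1504 = 3740.3 V.
I_load = 3740.3/8330 = 0.44901 A, so P_out = 3740.3 × 0.44901 = 1679.4 W.
All ideal ⇒ P_in = P_out, so I_supply = 1679.4/400 = 4.20 A.

I_supply ≈ 4.20 A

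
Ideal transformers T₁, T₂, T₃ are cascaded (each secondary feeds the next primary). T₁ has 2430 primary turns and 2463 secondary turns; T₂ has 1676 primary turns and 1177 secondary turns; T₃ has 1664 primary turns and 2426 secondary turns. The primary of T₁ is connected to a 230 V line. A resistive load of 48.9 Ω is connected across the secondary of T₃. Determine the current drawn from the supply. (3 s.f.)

After T₁: V = 230.00 × 2463/2430 = 233.12 V.
After T₂: V = 233.12 × 1177/1676 = 163.71 V.
After T₃: V = 163.71 × 2426/1664 = 238.69 V.
I_load = 238.69/48.9 = 4.8811 A, so P_out = 238.69 × 4.8811 = 1165.0 W.
All ideal ⇒ P_in = P_out, so I_supply = 1165.0/230 = 5.07 A.

I_supply ≈ 5.07 A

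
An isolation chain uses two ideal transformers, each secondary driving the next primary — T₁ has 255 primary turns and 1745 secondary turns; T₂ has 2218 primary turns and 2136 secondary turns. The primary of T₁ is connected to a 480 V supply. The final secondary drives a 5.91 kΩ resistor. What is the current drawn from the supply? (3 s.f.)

I_supply ≈ 3.53 A

Secondary of T₁: V = 480.00 × 1745/255 = 3284.7 V.
Secondary of T₂: V = 3284.7 × 2136/2218 = 3163.3 V.
I_load = 3163.3/5910 = 0.53524 A, so P_out = 3163.3 × 0.53524 = 1693.1 W.
All ideal ⇒ P_in = P_out, so I_supply = 1693.1/480 = 3.53 A.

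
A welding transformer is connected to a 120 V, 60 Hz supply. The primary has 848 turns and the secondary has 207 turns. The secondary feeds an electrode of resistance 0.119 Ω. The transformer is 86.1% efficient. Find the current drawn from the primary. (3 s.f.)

I_p ≈ 69.8 A

V_s = 120 × 207/848 = 29.292 V.
I_s = V_s/R = 29.292/0.119 = 246.16 A.
P_out = V_s I_s = 29.292 × 246.16 = 7210.5 W.
P_in = P_out/η = 7210.5/0.861 = 8374.5 W.
I_p = P_in/V_p = 8374.5/120 = 69.8 A.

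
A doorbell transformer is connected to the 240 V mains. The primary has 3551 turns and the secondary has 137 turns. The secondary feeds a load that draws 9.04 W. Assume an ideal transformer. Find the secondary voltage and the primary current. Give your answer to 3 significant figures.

V_s = V_p × N_s/N_p = 240 × 137/3551 = 9.2594 V.
I_s = P/V_s = 9.04/9.2594 = 0.97631 A.
I_p = I_s × N_s/N_p = 0.97631 × 137/3551 = 0.0377 A.

V_s ≈ 9.26 V, I_p ≈ 0.0377 A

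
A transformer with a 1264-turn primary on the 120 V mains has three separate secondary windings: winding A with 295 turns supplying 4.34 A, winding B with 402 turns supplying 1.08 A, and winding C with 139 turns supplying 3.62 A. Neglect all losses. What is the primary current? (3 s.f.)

I_p ≈ 1.75 A

V_A = 120 × 295/1264 = 28.006 V; V_B = 120 × 402/1264 = 38.165 V; V_C = 120 × 139/1264 = 13.196 V.
P_out = V_A I_A + V_B I_B + V_C I_C = 28.006×4.34 + 38.165×1.08 + 13.196×3.62 = 121.55 + 41.218 + 47.770 = 210.54 W.
Ideal ⇒ P_in = P_out, so I_p = P_out/V_p = 210.54/120 = 1.75 A.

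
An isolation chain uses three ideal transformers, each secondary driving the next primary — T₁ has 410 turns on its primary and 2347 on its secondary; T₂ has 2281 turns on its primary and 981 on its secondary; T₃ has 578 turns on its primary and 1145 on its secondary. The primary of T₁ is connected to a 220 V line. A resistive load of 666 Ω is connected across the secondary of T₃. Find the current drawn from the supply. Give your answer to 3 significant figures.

After T₁: V = 220.00 × 2347/410 = 1259.4 V.
After T₂: V = 1259.4 × 981/2281 = 541.62 V.
After T₃: V = 541.62 × 1145/578 = 1072.9 V.
I_load = 1072.9/666 = 1.6110 A, so P_out = 1072.9 × 1.6110 = 1728.5 W.
All ideal ⇒ P_in = P_out, so I_supply = 1728.5/220 = 7.86 A.

I_supply ≈ 7.86 A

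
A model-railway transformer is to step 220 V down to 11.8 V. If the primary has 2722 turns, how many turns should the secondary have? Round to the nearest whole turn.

N_s/N_p = V_s/V_p, so N_s = 2722 × 11.8/220 = 146.0 ≈ 146 turns.

N_s = 146 turns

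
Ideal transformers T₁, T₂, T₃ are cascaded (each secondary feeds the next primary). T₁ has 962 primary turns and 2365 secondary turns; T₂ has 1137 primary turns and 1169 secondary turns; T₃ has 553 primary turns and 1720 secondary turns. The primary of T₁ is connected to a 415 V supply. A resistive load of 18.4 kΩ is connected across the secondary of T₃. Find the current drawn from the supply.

Secondary of T₁: V = 415.00 × 2365/962 = 1020.2 V.
Secondary of T₂: V = 1020.2 × 1169/1137 = 1049.0 V.
Secondary of T₃: V = 1049.0 × 1720/553 = 3262.6 V.
I_load = 3262.6/18400 = 0.17731 A, so P_out = 3262.6 × 0.17731 = 578.50 W.
All ideal ⇒ P_in = P_out, so I_supply = 578.50/415 = 1.39 A.

I_supply ≈ 1.39 A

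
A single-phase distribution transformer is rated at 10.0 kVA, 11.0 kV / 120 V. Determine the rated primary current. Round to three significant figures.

I_p ≈ 0.909 A

I_p = S/V_p = 10000/11000 = 0.909 A.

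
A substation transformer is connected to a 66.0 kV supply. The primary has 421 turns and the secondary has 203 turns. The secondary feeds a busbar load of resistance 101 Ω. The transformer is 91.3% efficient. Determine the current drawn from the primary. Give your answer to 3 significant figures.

I_p ≈ 166 A

V_s = 66000 × 203/421 = 31824 V.
I_s = V_s/R = 31824/101 = 315.09 A.
P_out = V_s I_s = 31824 × 315.09 = 1.0028×10^7 W.
P_in = P_out/η = 1.0028×10^7/0.913 = 1.0983×10^7 W.
I_p = P_in/V_p = 1.0983×10^7/66000 = 166 A.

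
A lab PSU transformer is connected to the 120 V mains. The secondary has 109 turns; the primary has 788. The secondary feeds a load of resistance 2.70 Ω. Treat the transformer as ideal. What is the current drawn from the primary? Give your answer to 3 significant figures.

I_p ≈ 0.850 A

V_s = V_p × N_s/N_p = 120 × 109/788 = 16.599 V.
I_s = V_s/R = 16.599/2.70 = 6.1478 A.
For an ideal transformer I_p N_p = I_s N_s, so I_p = 6.1478 × 109/788 = 0.850 A.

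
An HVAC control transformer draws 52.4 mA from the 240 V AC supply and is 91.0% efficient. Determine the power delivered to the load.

P_out ≈ 11.4 W

P_in = V_p I_p = 240 × 0.0524 = 12.576 W.
P_out = η P_in = 0.910 × 12.576 = 11.4 W.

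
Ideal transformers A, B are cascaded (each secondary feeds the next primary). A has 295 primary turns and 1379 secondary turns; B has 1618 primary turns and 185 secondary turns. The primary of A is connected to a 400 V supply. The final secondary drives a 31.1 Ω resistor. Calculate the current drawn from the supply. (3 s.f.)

After A: V = 400.00 × 1379/295 = 1869.8 V.
After B: V = 1869.8 × 185/1618 = 213.79 V.
I_load = 213.79/31.1 = 6.8744 A, so P_out = 213.79 × 6.8744 = 1469.7 W.
All ideal ⇒ P_in = P_out, so I_supply = 1469.7/400 = 3.67 A.

I_supply ≈ 3.67 A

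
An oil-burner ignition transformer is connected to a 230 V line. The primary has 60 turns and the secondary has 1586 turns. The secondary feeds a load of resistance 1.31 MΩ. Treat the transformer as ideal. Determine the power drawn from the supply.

P ≈ 28.2 W

V_s = V_p × N_s/N_p = 230 × 1586/60 = 6079.7 V.
I_s = V_s/R = 6079.7/(1.31×10^6) = 0.0046410 A.
I_p = I_s × N_s/N_p = 0.0046410 × 1586/60 = 0.12268 A.
P = V_p I_p = 230 × 0.12268 = 28.2 W.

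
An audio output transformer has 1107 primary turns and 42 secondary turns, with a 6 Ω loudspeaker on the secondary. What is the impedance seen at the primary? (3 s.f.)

Z_p ≈ 4170 Ω

Z_p = (N_p/N_s)² × Z_s = (1107/42)² × 6 = 4170 Ω.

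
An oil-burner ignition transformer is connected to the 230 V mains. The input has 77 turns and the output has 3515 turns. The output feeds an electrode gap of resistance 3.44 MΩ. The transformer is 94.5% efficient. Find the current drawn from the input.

V_out = 230 × 3515/77 = 10499 V.
I_out = V_out/R = 10499/(3.44×10^6) = 0.0030521 A.
P_out = V_out I_out = 10499 × 0.0030521 = 32.045 W.
P_in = P_out/η = 32.045/0.945 = 33.911 W.
I_in = P_in/V_in = 33.911/230 = 0.147 A.

I_in ≈ 0.147 A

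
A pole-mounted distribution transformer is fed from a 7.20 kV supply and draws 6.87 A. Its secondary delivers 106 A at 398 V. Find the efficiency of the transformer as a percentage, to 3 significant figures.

P_in = 7200 × 6.87 = 49464.0 W.
P_out = 398 × 106 = 42188.0 W.
η = P_out/P_in = 42188.0/49464.0 = 0.853.

η ≈ 85.3%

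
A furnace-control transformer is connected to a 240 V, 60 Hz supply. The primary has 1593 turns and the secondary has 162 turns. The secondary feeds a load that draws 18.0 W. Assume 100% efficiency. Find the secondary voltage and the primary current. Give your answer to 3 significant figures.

V_s = V_p × N_s/N_p = 240 × 162/1593 = 24.407 V.
I_s = P/V_s = 18.0/24.407 = 0.73750 A.
I_p = I_s × N_s/N_p = 0.73750 × 162/1593 = 0.0750 A.

V_s ≈ 24.4 V, I_p ≈ 0.0750 A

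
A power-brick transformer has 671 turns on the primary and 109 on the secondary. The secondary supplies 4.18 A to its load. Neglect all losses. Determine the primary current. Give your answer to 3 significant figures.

I_p ≈ 0.679 A

For an ideal transformer I_p/I_s = N_s/N_p, so I_p = 4.18 × 109/671 = 0.679 A.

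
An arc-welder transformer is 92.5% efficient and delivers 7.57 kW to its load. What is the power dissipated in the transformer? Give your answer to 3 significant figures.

P_in = P_out/η = 7570/0.925 = 8183.78 W.
P_loss = P_in − P_out = 8183.78 − 7570 = 614 W.

P_loss ≈ 614 W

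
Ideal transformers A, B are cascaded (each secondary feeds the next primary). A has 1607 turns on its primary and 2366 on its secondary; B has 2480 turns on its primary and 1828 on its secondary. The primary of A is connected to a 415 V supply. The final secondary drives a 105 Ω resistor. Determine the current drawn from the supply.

After A: V = 415.00 × 2366/1607 = 611.01 V.
After B: V = 611.01 × 1828/2480 = 450.37 V.
I_load = 450.37/105 = 4.2893 A, so P_out = 450.37 × 4.2893 = 1931.8 W.
All ideal ⇒ P_in = P_out, so I_supply = 1931.8/415 = 4.65 A.

I_supply ≈ 4.65 A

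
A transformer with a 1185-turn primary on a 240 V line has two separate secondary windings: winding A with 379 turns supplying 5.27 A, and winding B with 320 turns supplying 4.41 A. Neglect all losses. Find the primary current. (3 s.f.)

V_A = 240 × 379/1185 = 76.759 V; V_B = 240 × 320/1185 = 64.810 V.
P_out = V_A I_A + V_B I_B = 76.759×5.27 + 64.810×4.41 = 404.52 + 285.81 = 690.34 W.
Ideal ⇒ P_in = P_out, so I_p = P_out/V_p = 690.34/240 = 2.88 A.

I_p ≈ 2.88 A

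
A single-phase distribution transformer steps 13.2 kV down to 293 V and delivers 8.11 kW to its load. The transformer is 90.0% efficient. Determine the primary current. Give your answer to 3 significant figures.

I_p ≈ 0.683 A

P_in = P_out/η = 8110/0.900 = 9011.1 W.
I_p = P_in/V_p = 9011.1/13200 = 0.683 A.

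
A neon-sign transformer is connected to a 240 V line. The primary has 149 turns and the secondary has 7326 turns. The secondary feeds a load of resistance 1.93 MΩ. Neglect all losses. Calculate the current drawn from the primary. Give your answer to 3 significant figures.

V_s = V_p × N_s/N_p = 240 × 7326/149 = 11800 V.
I_s = V_s/R = 11800/(1.93×10^6) = 0.0061141 A.
For an ideal transformer I_p N_p = I_s N_s, so I_p = 0.0061141 × 7326/149 = 0.301 A.

I_p ≈ 0.301 A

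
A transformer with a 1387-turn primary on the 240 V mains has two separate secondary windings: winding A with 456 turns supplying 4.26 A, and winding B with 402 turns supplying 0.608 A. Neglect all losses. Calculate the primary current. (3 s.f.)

V_A = 240 × 456/1387 = 78.904 V; V_B = 240 × 402/1387 = 69.560 V.
P_out = V_A I_A + V_B I_B = 78.904×4.26 + 69.560×0.608 = 336.13 + 42.293 = 378.42 W.
Ideal ⇒ P_in = P_out, so I_p = P_out/V_p = 378.42/240 = 1.58 A.

I_p ≈ 1.58 A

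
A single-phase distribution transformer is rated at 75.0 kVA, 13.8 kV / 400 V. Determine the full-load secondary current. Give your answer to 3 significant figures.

I_s ≈ 188 A

I_s = S/V_s = 75000/400 = 188 A.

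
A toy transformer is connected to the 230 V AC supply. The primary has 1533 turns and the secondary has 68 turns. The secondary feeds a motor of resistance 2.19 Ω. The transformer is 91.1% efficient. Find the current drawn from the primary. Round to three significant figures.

V_s = 230 × 68/1533 = 10.202 V.
I_s = V_s/R = 10.202/2.19 = 4.6585 A.
P_out = V_s I_s = 10.202 × 4.6585 = 47.528 W.
P_in = P_out/η = 47.528/0.911 = 52.171 W.
I_p = P_in/V_p = 52.171/230 = 0.227 A.

I_p ≈ 0.227 A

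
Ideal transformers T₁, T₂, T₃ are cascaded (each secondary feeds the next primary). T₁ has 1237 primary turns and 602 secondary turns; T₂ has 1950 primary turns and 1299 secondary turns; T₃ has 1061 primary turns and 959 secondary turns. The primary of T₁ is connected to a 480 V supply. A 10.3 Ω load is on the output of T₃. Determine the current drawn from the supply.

I_supply ≈ 4.00 A

After T₁: V = 480.00 × 602/1237 = 233.60 V.
After T₂: V = 233.60 × 1299/1950 = 155.61 V.
After T₃: V = 155.61 × 959/1061 = 140.65 V.
I_load = 140.65/10.3 = 13.656 A, so P_out = 140.65 × 13.656 = 1920.7 W.
All ideal ⇒ P_in = P_out, so I_supply = 1920.7/480 = 4.00 A.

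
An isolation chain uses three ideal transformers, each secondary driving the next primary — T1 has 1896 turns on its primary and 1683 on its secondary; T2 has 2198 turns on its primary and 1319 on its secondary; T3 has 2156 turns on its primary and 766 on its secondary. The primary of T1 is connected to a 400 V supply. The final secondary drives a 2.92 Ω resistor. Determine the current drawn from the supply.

After T1: V = 400.00 × 1683/1896 = 355.06 V.
After T2: V = 355.06 × 1319/2198 = 213.07 V.
After T3: V = 213.07 × 766/2156 = 75.701 V.
I_load = 75.701/2.92 = 25.925 A, so P_out = 75.701 × 25.925 = 1962.6 W.
All ideal ⇒ P_in = P_out, so I_supply = 1962.6/400 = 4.91 A.

I_supply ≈ 4.91 A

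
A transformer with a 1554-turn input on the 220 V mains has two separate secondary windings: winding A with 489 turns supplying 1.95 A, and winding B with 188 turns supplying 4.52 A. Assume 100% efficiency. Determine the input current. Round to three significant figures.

I_in ≈ 1.16 A

V_A = 220 × 489/1554 = 69.228 V; V_B = 220 × 188/1554 = 26.615 V.
P_out = V_A I_A + V_B I_B = 69.228×1.95 + 26.615×4.52 = 134.99 + 120.30 = 255.29 W.
Ideal ⇒ P_in = P_out, so I_in = P_out/V_in = 255.29/220 = 1.16 A.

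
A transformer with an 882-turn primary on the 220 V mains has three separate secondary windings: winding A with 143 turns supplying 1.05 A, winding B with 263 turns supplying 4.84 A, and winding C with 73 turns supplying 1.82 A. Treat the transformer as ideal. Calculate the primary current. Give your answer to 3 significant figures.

V_A = 220 × 143/882 = 35.669 V; V_B = 220 × 263/882 = 65.601 V; V_C = 220 × 73/882 = 18.209 V.
P_out = V_A I_A + V_B I_B + V_C I_C = 35.669×1.05 + 65.601×4.84 + 18.209×1.82 = 37.452 + 317.51 + 33.140 = 388.10 W.
Ideal ⇒ P_in = P_out, so I_p = P_out/V_p = 388.10/220 = 1.76 A.

I_p ≈ 1.76 A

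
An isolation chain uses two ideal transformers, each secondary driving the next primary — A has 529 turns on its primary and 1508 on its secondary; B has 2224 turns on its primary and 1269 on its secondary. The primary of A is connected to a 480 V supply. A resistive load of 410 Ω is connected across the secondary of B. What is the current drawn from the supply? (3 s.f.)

I_supply ≈ 3.10 A

After A: V = 480.00 × 1508/529 = 1368.3 V.
After B: V = 1368.3 × 1269/2224 = 780.75 V.
I_load = 780.75/410 = 1.9043 A, so P_out = 780.75 × 1.9043 = 1486.8 W.
All ideal ⇒ P_in = P_out, so I_supply = 1486.8/480 = 3.10 A.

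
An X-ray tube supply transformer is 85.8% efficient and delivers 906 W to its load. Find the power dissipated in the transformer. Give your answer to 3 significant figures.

P_loss ≈ 150 W

P_in = P_out/η = 906/0.858 = 1055.94 W.
P_loss = P_in − P_out = 1055.94 − 906 = 150 W.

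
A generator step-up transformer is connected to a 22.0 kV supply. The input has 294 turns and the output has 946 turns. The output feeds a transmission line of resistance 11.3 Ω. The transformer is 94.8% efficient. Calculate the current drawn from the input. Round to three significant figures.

I_in ≈ 21300 A

V_out = 22000 × 946/294 = 70789 V.
I_out = V_out/R = 70789/11.3 = 6264.5 A.
P_out = V_out I_out = 70789 × 6264.5 = 4.4346×10^8 W.
P_in = P_out/η = 4.4346×10^8/0.948 = 4.6778×10^8 W.
I_in = P_in/V_in = 4.6778×10^8/22000 = 21300 A.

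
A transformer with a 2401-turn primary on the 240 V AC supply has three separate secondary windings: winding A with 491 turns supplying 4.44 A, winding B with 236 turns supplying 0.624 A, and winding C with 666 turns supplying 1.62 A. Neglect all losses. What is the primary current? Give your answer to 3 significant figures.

V_A = 240 × 491/2401 = 49.080 V; V_B = 240 × 236/2401 = 23.590 V; V_C = 240 × 666/2401 = 66.572 V.
P_out = V_A I_A + V_B I_B + V_C I_C = 49.080×4.44 + 23.590×0.624 + 66.572×1.62 = 217.91 + 14.720 + 107.85 = 340.48 W.
Ideal ⇒ P_in = P_out, so I_p = P_out/V_p = 340.48/240 = 1.42 A.

I_p ≈ 1.42 A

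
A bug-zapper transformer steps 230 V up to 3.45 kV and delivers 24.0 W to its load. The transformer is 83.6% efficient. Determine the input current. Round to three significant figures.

I_in ≈ 0.125 A

P_in = P_out/η = 24.0/0.836 = 28.708 W.
I_in = P_in/V_in = 28.708/230 = 0.125 A.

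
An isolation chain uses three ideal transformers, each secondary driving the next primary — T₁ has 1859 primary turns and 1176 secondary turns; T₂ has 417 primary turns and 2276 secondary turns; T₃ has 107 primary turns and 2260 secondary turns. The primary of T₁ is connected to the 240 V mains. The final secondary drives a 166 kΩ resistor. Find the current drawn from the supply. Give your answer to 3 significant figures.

After T₁: V = 240.00 × 1176/1859 = 151.82 V.
After T₂: V = 151.82 × 2276/417 = 828.66 V.
After T₃: V = 828.66 × 2260/107 = 17502 V.
I_load = 17502/166000 = 0.10544 A, so P_out = 17502 × 0.10544 = 1845.4 W.
All ideal ⇒ P_in = P_out, so I_supply = 1845.4/240 = 7.69 A.

I_supply ≈ 7.69 A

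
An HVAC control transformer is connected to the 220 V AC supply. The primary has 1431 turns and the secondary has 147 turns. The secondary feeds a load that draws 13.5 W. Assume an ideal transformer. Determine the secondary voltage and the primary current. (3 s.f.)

V_s ≈ 22.6 V, I_p ≈ 0.0614 A

V_s = V_p × N_s/N_p = 220 × 147/1431 = 22.600 V.
I_s = P/V_s = 13.5/22.600 = 0.59736 A.
I_p = I_s × N_s/N_p = 0.59736 × 147/1431 = 0.0614 A.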